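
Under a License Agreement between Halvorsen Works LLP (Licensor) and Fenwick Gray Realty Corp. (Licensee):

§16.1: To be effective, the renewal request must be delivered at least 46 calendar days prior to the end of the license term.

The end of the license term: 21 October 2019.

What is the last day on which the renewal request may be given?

Counting back 46 calendar days from 21 October 2019 gives 5 September 2019.

5 September 2019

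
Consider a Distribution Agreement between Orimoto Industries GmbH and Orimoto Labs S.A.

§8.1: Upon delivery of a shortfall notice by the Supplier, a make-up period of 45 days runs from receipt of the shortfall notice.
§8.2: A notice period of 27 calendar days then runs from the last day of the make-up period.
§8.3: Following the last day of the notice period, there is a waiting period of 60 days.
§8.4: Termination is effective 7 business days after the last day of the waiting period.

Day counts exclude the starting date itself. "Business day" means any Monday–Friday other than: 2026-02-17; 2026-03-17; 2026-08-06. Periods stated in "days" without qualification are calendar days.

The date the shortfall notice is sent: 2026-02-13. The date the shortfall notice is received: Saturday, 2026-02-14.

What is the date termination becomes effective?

The last day of the make-up period: 2026-02-14 + 45 days = 2026-03-31.
The last day of the notice period: 2026-03-31 + 27 days = 2026-04-27.
Adding 60 calendar days to 2026-04-27 gives 2026-06-26, which is the last day of the waiting period.
The date termination becomes effective: counting 7 business days from Friday, 2026-06-26 (Jun 29, Jun 30, Jul 1, Jul 2, Jul 3, Jul 6, Jul 7, skipping weekends) reaches Tuesday, 2026-07-07.

2026-07-07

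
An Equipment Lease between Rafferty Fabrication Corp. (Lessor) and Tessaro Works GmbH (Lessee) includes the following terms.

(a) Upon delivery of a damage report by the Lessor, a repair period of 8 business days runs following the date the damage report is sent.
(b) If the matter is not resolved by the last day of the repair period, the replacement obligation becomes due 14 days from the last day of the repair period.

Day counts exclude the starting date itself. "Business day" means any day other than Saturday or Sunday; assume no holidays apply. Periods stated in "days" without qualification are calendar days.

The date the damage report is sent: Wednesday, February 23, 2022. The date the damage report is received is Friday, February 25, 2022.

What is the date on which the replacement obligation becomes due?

March 21, 2022

From Wednesday, February 23, 2022, 8 business days (Feb 24, Feb 25, Feb 28, Mar 1, Mar 2, Mar 3, Mar 4, Mar 7, skipping weekends) brings us to Monday, March 7, 2022, which is the last day of the repair period.
Adding 14 calendar days to March 7, 2022 gives March 21, 2022, which is the date on which the replacement obligation becomes due.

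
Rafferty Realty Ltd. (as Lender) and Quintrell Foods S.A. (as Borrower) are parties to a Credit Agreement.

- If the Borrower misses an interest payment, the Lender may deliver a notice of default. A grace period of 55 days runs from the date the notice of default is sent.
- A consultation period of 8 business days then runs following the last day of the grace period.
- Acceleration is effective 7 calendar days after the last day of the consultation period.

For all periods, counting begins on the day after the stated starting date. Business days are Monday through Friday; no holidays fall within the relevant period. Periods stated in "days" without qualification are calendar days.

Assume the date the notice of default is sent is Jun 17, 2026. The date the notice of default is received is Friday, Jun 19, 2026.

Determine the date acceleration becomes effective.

The last day of the grace period: Jun 17, 2026 + 55 days = Aug 11, 2026.
From Tuesday, Aug 11, 2026, 8 business days (Aug 12, Aug 13, Aug 14, Aug 17, Aug 18, Aug 19, Aug 20, Aug 21, skipping weekends) brings us to Friday, Aug 21, 2026, which is the last day of the consultation period.
The date acceleration becomes effective: Aug 21, 2026 + 7 days = Aug 28, 2026.

Aug 28, 2026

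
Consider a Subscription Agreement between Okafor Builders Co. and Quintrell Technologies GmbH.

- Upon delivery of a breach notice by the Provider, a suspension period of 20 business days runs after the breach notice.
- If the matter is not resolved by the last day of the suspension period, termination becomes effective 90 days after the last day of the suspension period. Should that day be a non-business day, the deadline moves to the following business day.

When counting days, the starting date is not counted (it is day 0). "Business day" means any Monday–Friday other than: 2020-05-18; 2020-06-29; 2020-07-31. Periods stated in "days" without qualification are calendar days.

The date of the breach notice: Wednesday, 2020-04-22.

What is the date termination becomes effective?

The last day of the suspension period: 20 business days after Wednesday, 2020-04-22, skipping weekends and the listed holiday on May 18 — Apr 23, Apr 24, Apr 27, Apr 28, …, May 19, May 20, May 21 — lands on Thursday, 2020-05-21.
The date termination becomes effective: 90 calendar days after 2020-05-21 is 2020-08-19. 2020-08-19 is a Wednesday and is not a listed holiday, so no roll-forward applies.

2020-08-19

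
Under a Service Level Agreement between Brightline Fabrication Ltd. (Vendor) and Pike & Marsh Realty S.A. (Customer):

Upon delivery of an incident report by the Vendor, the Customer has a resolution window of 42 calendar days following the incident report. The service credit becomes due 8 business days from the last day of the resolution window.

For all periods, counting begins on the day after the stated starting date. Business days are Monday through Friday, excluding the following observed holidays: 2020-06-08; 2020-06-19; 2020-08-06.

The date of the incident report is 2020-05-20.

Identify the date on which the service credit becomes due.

The last day of the resolution window: 2020-05-20 + 42 days = 2020-07-01.
The date on which the service credit becomes due: counting 8 business days from Wednesday, 2020-07-01 (Jul 2, Jul 3, Jul 6, Jul 7, Jul 8, Jul 9, Jul 10, Jul 13, skipping weekends) reaches Monday, 2020-07-13.

2020-07-13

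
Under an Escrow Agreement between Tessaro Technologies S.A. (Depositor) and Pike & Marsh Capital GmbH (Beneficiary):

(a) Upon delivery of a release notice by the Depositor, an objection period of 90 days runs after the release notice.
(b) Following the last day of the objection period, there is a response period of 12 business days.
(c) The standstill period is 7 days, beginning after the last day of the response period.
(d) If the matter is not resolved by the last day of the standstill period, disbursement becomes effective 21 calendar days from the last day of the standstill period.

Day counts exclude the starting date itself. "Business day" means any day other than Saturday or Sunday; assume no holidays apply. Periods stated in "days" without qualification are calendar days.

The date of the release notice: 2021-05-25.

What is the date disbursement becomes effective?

2021-10-06

The last day of the objection period: 2021-05-25 + 90 days = 2021-08-23.
The last day of the response period: counting 12 business days from Monday, 2021-08-23 (Aug 24, Aug 25, Aug 26, Aug 27, …, Sep 6, Sep 7, Sep 8, skipping weekends) reaches Wednesday, 2021-09-08.
The last day of the standstill period: 7 calendar days after 2021-09-08 is 2021-09-15.
The date disbursement becomes effective: 21 calendar days after 2021-09-15 is 2021-10-06.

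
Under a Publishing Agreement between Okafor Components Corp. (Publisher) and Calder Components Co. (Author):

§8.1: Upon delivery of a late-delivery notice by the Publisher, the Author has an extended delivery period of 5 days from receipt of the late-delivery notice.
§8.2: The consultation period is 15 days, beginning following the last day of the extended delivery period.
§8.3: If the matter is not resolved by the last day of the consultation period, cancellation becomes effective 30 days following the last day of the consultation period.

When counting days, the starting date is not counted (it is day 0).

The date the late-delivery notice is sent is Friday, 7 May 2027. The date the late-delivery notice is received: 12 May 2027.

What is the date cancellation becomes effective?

The last day of the extended delivery period: 5 calendar days after 12 May 2027 is 17 May 2027.
The last day of the consultation period: 17 May 2027 + 15 days = 1 June 2027.
The date cancellation becomes effective: 1 June 2027 + 30 days = 1 July 2027.

1 July 2027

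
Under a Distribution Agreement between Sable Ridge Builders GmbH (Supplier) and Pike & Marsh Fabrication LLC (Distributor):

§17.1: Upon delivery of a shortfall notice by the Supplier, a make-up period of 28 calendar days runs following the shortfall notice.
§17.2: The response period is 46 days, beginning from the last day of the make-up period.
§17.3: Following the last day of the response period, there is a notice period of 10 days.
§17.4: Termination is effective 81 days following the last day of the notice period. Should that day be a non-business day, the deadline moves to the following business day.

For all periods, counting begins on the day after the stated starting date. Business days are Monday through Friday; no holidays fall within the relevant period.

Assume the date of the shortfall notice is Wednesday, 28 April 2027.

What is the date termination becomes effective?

11 October 2027

Adding 28 calendar days to 28 April 2027 gives 26 May 2027, which is the last day of the make-up period.
The last day of the response period: 46 calendar days after 26 May 2027 is 11 July 2027.
Adding 10 calendar days to 11 July 2027 gives 21 July 2027, which is the last day of the notice period.
The date termination becomes effective: 21 July 2027 + 81 days = 10 October 2027. That falls on a Sunday, so it rolls to the next business day, Monday, 11 October 2027.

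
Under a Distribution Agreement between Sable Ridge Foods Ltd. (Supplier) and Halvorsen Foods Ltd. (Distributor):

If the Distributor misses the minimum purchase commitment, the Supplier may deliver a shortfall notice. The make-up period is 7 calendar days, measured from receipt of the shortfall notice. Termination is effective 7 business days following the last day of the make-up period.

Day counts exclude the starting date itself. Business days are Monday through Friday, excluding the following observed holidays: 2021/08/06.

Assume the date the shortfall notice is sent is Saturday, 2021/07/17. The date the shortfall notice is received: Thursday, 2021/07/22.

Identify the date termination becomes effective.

The last day of the make-up period: 7 calendar days after 2021/07/22 is 2021/07/29.
From Thursday, 2021/07/29, 7 business days (Jul 30, Aug 2, Aug 3, Aug 4, Aug 5, Aug 9, Aug 10, skipping weekends and the listed holiday on Aug 6) brings us to Tuesday, 2021/08/10, which is the date termination becomes effective.

2021/08/10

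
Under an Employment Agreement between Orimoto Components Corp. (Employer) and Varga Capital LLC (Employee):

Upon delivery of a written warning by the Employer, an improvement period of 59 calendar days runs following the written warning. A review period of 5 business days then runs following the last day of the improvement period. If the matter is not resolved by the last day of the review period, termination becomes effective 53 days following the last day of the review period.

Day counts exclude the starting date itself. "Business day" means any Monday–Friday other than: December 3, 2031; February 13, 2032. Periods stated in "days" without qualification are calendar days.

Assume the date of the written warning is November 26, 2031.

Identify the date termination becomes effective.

March 23, 2032

The last day of the improvement period: 59 calendar days after November 26, 2031 is January 24, 2032.
From Saturday, January 24, 2032, 5 business days (Jan 26, Jan 27, Jan 28, Jan 29, Jan 30, skipping weekends) brings us to Friday, January 30, 2032, which is the last day of the review period.
The date termination becomes effective: 53 calendar days after January 30, 2032 is March 23, 2032.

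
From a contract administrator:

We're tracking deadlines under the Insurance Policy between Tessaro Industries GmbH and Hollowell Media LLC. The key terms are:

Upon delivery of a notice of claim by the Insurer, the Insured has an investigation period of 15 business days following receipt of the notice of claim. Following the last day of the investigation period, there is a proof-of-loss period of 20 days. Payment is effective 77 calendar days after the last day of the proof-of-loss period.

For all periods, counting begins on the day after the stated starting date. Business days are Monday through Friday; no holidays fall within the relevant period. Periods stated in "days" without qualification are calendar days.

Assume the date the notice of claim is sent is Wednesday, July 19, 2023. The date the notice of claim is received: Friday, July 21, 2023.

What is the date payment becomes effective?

From Friday, July 21, 2023, 15 business days (Jul 24, Jul 25, Jul 26, Jul 27, …, Aug 9, Aug 10, Aug 11, skipping weekends) brings us to Friday, August 11, 2023, which is the last day of the investigation period.
Adding 20 calendar days to August 11, 2023 gives August 31, 2023, which is the last day of the proof-of-loss period.
Adding 77 calendar days to August 31, 2023 gives November 16, 2023, which is the date payment becomes effective.

November 16, 2023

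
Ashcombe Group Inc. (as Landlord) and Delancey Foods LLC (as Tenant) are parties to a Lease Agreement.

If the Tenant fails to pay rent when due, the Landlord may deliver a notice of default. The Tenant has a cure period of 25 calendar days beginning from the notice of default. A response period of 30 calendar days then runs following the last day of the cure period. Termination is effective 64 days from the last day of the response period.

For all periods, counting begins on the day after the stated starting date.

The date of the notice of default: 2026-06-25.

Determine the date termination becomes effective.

2026-10-22

The last day of the cure period: 2026-06-25 + 25 days = 2026-07-20.
The last day of the response period: 2026-07-20 + 30 days = 2026-08-19.
The date termination becomes effective: 64 calendar days after 2026-08-19 is 2026-10-22.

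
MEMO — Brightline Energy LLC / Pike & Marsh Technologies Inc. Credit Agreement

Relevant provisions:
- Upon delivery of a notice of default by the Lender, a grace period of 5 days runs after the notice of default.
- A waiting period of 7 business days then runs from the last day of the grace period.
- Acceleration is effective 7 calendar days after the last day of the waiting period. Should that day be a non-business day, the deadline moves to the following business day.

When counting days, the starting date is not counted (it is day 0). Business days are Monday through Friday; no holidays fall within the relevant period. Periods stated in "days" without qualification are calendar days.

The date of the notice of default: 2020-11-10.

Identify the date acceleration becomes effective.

2020-12-01

The last day of the grace period: 2020-11-10 + 5 days = 2020-11-15.
The last day of the waiting period: counting 7 business days from Sunday, 2020-11-15 (Nov 16, Nov 17, Nov 18, Nov 19, Nov 20, Nov 23, Nov 24, skipping weekends) reaches Tuesday, 2020-11-24.
Adding 7 calendar days to 2020-11-24 gives 2020-12-01, which is the date acceleration becomes effective. 2020-12-01 is a Tuesday, so no roll-forward applies.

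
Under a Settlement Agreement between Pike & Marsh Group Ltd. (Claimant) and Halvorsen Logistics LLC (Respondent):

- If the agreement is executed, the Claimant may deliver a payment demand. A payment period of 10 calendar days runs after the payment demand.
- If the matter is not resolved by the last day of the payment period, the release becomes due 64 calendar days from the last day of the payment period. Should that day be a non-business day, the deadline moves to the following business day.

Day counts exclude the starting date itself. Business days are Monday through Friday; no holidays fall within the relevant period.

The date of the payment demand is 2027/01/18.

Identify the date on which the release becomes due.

2027/04/02

The last day of the payment period: 2027/01/18 + 10 days = 2027/01/28.
The date on which the release becomes due: 2027/01/28 + 64 days = 2027/04/02. 2027/04/02 is a Friday, so no roll-forward applies.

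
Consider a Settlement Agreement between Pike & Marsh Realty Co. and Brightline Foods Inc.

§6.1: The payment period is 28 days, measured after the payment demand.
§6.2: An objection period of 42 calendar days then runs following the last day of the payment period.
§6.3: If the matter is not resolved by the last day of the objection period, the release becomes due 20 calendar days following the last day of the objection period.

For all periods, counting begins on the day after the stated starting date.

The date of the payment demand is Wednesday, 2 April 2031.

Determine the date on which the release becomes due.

The last day of the payment period: 28 calendar days after 2 April 2031 is 30 April 2031.
Adding 42 calendar days to 30 April 2031 gives 11 June 2031, which is the last day of the objection period.
The date on which the release becomes due: 20 calendar days after 11 June 2031 is 1 July 2031.

1 July 2031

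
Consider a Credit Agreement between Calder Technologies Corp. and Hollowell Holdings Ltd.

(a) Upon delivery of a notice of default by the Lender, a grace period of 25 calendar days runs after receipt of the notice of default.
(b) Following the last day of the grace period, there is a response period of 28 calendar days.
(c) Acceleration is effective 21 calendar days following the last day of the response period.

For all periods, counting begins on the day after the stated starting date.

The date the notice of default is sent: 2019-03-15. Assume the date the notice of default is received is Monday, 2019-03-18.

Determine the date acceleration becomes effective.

2019-05-31

The last day of the grace period: 25 calendar days after 2019-03-18 is 2019-04-12.
Adding 28 calendar days to 2019-04-12 gives 2019-05-10, which is the last day of the response period.
Adding 21 calendar days to 2019-05-10 gives 2019-05-31, which is the date acceleration becomes effective.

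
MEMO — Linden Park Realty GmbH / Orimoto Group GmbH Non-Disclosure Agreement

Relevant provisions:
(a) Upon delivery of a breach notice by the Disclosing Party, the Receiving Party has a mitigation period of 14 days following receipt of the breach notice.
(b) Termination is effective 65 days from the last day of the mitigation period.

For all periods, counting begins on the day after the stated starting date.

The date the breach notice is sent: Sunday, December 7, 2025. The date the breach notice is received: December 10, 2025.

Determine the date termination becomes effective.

Adding 14 calendar days to December 10, 2025 gives December 24, 2025, which is the last day of the mitigation period.
Adding 65 calendar days to December 24, 2025 gives February 27, 2026, which is the date termination becomes effective.

February 27, 2026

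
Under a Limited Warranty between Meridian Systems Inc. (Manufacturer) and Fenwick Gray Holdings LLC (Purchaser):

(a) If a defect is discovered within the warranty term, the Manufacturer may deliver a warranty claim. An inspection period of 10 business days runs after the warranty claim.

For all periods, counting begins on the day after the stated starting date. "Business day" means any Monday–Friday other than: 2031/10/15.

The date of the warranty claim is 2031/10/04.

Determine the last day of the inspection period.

The last day of the inspection period: counting 10 business days from Saturday, 2031/10/04 (Oct 6, Oct 7, Oct 8, Oct 9, Oct 10, Oct 13, Oct 14, Oct 16, Oct 17, Oct 20, skipping weekends and the listed holiday on Oct 15) reaches Monday, 2031/10/20.

2031/10/20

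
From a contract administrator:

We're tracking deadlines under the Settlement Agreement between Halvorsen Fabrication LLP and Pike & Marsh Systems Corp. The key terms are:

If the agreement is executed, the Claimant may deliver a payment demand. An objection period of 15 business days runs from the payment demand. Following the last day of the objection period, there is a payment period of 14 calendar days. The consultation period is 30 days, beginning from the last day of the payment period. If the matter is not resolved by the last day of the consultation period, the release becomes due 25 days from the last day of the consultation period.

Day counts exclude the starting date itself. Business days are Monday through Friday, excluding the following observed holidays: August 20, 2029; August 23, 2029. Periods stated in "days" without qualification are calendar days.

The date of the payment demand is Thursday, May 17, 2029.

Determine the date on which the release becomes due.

From Thursday, May 17, 2029, 15 business days (May 18, May 21, May 22, May 23, …, Jun 5, Jun 6, Jun 7, skipping weekends) brings us to Thursday, June 7, 2029, which is the last day of the objection period.
The last day of the payment period: 14 calendar days after June 7, 2029 is June 21, 2029.
Adding 30 calendar days to June 21, 2029 gives July 21, 2029, which is the last day of the consultation period.
Adding 25 calendar days to July 21, 2029 gives August 15, 2029, which is the date on which the release becomes due.

August 15, 2029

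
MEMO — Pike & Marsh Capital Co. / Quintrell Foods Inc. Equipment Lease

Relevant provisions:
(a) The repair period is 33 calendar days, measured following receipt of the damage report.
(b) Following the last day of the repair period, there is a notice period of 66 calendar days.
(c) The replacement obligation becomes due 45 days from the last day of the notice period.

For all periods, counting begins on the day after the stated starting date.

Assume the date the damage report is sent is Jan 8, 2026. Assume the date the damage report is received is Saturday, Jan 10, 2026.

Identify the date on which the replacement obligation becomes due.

Jun 3, 2026

The last day of the repair period: Jan 10, 2026 + 33 days = Feb 12, 2026.
Adding 66 calendar days to Feb 12, 2026 gives Apr 19, 2026, which is the last day of the notice period.
The date on which the replacement obligation becomes due: Apr 19, 2026 + 45 days = Jun 3, 2026.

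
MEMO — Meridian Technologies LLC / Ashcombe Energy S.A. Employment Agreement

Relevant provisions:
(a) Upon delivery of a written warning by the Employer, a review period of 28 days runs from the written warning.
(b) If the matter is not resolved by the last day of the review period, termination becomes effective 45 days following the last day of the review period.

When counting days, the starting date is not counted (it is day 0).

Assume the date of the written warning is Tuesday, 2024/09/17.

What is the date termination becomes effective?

The last day of the review period: 28 calendar days after 2024/09/17 is 2024/10/15.
The date termination becomes effective: 45 calendar days after 2024/10/15 is 2024/11/29.

2024/11/29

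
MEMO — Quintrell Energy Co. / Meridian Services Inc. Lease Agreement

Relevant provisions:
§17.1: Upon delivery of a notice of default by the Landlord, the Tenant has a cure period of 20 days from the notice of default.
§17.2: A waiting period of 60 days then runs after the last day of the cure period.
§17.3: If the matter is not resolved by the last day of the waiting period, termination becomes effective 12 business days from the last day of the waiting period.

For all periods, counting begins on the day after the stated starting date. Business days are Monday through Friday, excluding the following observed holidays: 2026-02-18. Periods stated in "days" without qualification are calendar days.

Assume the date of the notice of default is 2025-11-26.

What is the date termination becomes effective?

The last day of the cure period: 2025-11-26 + 20 days = 2025-12-16.
The last day of the waiting period: 2025-12-16 + 60 days = 2026-02-14.
The date termination becomes effective: 12 business days after Saturday, 2026-02-14, skipping weekends and the listed holiday on Feb 18 — Feb 16, Feb 17, Feb 19, Feb 20, …, Mar 2, Mar 3, Mar 4 — lands on Wednesday, 2026-03-04.

2026-03-04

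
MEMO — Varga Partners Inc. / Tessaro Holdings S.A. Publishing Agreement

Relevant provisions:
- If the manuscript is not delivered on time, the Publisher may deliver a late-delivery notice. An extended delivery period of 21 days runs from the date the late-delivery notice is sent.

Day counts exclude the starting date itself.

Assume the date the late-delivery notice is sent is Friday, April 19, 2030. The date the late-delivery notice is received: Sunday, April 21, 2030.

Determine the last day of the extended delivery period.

May 10, 2030

Adding 21 calendar days to April 19, 2030 gives May 10, 2030, which is the last day of the extended delivery period.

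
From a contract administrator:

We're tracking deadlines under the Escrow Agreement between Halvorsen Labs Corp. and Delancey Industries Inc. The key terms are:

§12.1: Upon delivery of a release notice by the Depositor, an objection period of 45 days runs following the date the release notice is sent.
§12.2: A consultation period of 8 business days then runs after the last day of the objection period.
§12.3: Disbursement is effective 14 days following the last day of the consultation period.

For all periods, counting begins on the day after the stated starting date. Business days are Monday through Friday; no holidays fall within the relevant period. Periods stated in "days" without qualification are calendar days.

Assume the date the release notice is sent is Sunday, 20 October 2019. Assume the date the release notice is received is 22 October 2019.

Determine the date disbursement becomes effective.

The last day of the objection period: 45 calendar days after 20 October 2019 is 4 December 2019.
The last day of the consultation period: counting 8 business days from Wednesday, 4 December 2019 (Dec 5, Dec 6, Dec 9, Dec 10, Dec 11, Dec 12, Dec 13, Dec 16, skipping weekends) reaches Monday, 16 December 2019.
The date disbursement becomes effective: 16 December 2019 + 14 days = 30 December 2019.

30 December 2019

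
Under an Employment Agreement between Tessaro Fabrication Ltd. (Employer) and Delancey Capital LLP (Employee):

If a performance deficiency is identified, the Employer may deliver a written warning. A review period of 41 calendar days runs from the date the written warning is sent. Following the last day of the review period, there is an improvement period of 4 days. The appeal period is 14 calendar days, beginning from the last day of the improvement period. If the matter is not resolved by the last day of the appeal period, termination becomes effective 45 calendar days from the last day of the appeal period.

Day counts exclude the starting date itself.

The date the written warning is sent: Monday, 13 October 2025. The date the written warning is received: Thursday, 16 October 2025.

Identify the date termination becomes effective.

The last day of the review period: 13 October 2025 + 41 days = 23 November 2025.
The last day of the improvement period: 23 November 2025 + 4 days = 27 November 2025.
The last day of the appeal period: 27 November 2025 + 14 days = 11 December 2025.
The date termination becomes effective: 11 December 2025 + 45 days = 25 January 2026.

25 January 2026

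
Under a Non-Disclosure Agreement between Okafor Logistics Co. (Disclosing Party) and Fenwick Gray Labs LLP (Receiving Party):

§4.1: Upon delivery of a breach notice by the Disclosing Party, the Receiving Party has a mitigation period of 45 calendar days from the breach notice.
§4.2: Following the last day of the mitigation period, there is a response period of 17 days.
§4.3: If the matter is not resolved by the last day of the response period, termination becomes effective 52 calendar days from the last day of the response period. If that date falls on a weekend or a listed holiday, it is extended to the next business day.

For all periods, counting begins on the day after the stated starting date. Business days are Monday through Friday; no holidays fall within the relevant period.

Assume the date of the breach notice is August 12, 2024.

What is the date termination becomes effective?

Adding 45 calendar days to August 12, 2024 gives September 26, 2024, which is the last day of the mitigation period.
The last day of the response period: September 26, 2024 + 17 days = October 13, 2024.
The date termination becomes effective: October 13, 2024 + 52 days = December 4, 2024. December 4, 2024 is a Wednesday, so no roll-forward applies.

December 4, 2024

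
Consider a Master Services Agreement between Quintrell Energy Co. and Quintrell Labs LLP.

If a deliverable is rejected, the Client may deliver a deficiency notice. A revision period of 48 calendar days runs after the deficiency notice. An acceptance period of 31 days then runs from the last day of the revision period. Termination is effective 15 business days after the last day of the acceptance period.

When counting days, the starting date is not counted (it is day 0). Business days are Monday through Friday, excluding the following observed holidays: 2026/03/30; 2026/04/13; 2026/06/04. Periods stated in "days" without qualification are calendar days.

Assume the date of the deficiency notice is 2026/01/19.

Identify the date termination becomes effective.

2026/04/30

The last day of the revision period: 48 calendar days after 2026/01/19 is 2026/03/08.
The last day of the acceptance period: 31 calendar days after 2026/03/08 is 2026/04/08.
From Wednesday, 2026/04/08, 15 business days (Apr 9, Apr 10, Apr 14, Apr 15, …, Apr 28, Apr 29, Apr 30, skipping weekends and the listed holiday on Apr 13) brings us to Thursday, 2026/04/30, which is the date termination becomes effective.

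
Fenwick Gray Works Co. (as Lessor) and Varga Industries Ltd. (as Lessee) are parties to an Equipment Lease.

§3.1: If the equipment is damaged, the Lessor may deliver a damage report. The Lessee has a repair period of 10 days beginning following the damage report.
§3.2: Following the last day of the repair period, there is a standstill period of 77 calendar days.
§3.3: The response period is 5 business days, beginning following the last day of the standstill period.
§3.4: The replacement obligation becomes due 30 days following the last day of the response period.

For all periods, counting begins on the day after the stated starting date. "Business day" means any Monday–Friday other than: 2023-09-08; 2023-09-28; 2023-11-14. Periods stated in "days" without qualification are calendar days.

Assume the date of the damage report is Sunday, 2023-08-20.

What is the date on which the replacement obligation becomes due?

The last day of the repair period: 2023-08-20 + 10 days = 2023-08-30.
The last day of the standstill period: 77 calendar days after 2023-08-30 is 2023-11-15.
From Wednesday, 2023-11-15, 5 business days (Nov 16, Nov 17, Nov 20, Nov 21, Nov 22, skipping weekends) brings us to Wednesday, 2023-11-22, which is the last day of the response period.
Adding 30 calendar days to 2023-11-22 gives 2023-12-22, which is the date on which the replacement obligation becomes due.

2023-12-22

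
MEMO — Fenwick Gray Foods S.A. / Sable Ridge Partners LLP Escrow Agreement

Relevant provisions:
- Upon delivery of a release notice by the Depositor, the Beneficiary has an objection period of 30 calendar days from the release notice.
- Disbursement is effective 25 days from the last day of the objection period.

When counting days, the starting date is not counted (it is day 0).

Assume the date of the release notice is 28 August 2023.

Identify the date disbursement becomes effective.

22 October 2023

The last day of the objection period: 28 August 2023 + 30 days = 27 September 2023.
Adding 25 calendar days to 27 September 2023 gives 22 October 2023, which is the date disbursement becomes effective.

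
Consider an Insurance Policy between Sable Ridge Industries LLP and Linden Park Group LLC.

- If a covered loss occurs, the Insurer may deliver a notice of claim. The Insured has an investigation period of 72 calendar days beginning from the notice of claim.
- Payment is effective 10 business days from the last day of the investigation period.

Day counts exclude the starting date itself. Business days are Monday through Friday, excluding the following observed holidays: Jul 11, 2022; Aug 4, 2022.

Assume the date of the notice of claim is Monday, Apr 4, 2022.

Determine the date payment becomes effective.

The last day of the investigation period: Apr 4, 2022 + 72 days = Jun 15, 2022.
The date payment becomes effective: 10 business days after Wednesday, Jun 15, 2022, skipping weekends — Jun 16, Jun 17, Jun 20, Jun 21, Jun 22, Jun 23, Jun 24, Jun 27, Jun 28, Jun 29 — lands on Wednesday, Jun 29, 2022.

Jun 29, 2022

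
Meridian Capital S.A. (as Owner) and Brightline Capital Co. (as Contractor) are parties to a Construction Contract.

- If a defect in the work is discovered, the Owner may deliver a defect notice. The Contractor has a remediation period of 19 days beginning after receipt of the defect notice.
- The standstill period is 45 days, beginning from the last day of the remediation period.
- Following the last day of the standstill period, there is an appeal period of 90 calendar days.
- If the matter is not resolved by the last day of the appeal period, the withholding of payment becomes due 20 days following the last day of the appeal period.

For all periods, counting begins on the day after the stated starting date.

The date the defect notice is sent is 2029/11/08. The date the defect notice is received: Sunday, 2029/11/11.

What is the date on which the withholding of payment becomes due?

Adding 19 calendar days to 2029/11/11 gives 2029/11/30, which is the last day of the remediation period.
The last day of the standstill period: 45 calendar days after 2029/11/30 is 2030/01/14.
The last day of the appeal period: 90 calendar days after 2030/01/14 is 2030/04/14.
The date on which the withholding of payment becomes due: 20 calendar days after 2030/04/14 is 2030/05/04.

2030/05/04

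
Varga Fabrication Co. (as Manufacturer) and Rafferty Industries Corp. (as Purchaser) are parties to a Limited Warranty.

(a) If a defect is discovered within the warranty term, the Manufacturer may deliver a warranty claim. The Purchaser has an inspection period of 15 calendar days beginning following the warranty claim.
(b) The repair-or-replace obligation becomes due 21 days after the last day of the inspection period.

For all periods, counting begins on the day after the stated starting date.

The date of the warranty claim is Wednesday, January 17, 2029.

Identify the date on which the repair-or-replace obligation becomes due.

Adding 15 calendar days to January 17, 2029 gives February 1, 2029, which is the last day of the inspection period.
The date on which the repair-or-replace obligation becomes due: 21 calendar days after February 1, 2029 is February 22, 2029.

February 22, 2029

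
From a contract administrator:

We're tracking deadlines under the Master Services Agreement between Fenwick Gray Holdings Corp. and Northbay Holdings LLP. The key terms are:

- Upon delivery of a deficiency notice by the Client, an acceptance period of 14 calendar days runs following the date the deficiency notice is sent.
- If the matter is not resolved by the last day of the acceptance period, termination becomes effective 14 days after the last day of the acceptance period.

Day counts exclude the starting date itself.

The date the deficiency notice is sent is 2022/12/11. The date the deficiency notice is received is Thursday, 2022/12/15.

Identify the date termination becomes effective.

2023/01/08

The last day of the acceptance period: 2022/12/11 + 14 days = 2022/12/25.
Adding 14 calendar days to 2022/12/25 gives 2023/01/08, which is the date termination becomes effective.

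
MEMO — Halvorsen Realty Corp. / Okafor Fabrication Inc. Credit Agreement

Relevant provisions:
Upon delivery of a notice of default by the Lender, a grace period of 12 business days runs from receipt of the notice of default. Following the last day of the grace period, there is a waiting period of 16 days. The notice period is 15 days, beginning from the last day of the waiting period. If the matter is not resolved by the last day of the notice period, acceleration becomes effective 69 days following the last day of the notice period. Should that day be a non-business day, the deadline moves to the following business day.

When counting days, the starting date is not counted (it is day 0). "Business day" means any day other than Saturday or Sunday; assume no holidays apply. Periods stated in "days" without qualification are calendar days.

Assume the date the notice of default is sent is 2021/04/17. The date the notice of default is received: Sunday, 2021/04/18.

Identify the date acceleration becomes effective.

The last day of the grace period: counting 12 business days from Sunday, 2021/04/18 (Apr 19, Apr 20, Apr 21, Apr 22, …, Apr 30, May 3, May 4, skipping weekends) reaches Tuesday, 2021/05/04.
The last day of the waiting period: 2021/05/04 + 16 days = 2021/05/20.
Adding 15 calendar days to 2021/05/20 gives 2021/06/04, which is the last day of the notice period.
The date acceleration becomes effective: 69 calendar days after 2021/06/04 is 2021/08/12. 2021/08/12 is a Thursday, so no roll-forward applies.

2021/08/12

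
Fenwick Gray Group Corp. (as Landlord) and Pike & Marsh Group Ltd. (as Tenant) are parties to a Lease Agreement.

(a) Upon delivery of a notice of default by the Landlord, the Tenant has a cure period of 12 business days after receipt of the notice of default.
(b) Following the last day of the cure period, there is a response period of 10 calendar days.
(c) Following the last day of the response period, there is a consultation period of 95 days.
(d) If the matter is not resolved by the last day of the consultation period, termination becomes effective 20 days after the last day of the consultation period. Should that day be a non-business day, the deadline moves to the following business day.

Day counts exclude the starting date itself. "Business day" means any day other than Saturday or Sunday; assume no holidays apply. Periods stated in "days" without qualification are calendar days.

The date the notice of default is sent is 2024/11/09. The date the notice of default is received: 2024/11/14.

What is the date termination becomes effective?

The last day of the cure period: 12 business days after Thursday, 2024/11/14, skipping weekends — Nov 15, Nov 18, Nov 19, Nov 20, …, Nov 28, Nov 29, Dec 2 — lands on Monday, 2024/12/02.
The last day of the response period: 2024/12/02 + 10 days = 2024/12/12.
The last day of the consultation period: 2024/12/12 + 95 days = 2025/03/17.
The date termination becomes effective: 20 calendar days after 2025/03/17 is 2025/04/06. That falls on a Sunday, so it rolls to the next business day, Monday, 2025/04/07.

2025/04/07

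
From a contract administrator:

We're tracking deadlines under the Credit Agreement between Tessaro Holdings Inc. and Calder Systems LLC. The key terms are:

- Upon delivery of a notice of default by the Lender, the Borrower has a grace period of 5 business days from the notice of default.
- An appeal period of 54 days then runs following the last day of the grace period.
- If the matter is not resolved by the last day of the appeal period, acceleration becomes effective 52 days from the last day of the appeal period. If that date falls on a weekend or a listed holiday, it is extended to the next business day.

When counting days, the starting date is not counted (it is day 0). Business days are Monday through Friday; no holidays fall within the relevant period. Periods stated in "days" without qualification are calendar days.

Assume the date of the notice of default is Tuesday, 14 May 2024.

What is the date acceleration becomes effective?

4 September 2024

The last day of the grace period: counting 5 business days from Tuesday, 14 May 2024 (May 15, May 16, May 17, May 20, May 21, skipping weekends) reaches Tuesday, 21 May 2024.
The last day of the appeal period: 21 May 2024 + 54 days = 14 July 2024.
The date acceleration becomes effective: 52 calendar days after 14 July 2024 is 4 September 2024. 4 September 2024 is a Wednesday, so no roll-forward applies.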